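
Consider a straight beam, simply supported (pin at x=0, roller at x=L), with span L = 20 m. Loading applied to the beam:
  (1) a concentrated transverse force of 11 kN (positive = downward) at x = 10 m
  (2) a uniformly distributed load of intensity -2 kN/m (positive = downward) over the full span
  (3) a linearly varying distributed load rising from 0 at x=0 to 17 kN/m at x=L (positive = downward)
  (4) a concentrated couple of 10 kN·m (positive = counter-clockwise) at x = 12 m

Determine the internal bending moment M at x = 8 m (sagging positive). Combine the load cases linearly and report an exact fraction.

M(8) = 1664/5 kN·m

Load 1 — point force P=11 kN at a=10 m (b=L-a=10):
  M_1 = Pbx/L  [x≤a] = 11·10·8/20 = 44 kN·m
Load 2 — uniform load w=-2 kN/m over full span:
  M_2 = wx(L-x)/2 = (-2)·8·(20-8)/2 = -96 kN·m
Load 3 — triangular load w₀=17 kN/m (0→w₀ over full span):
  M_3 = w₀Lx/6 - w₀x³/(6L) = 17·20·8/6 - 17·8³/(6·20) = 1904/5 kN·m
Load 4 — applied couple M₀=10 kN·m at a=12 m (b=L-a=8):
  M_4 = M₀x/L  [x≤a] = 10·8/20 = 4 kN·m
Superposition: M = Σ M_i = 1664/5 kN·m ≈ 332.800000 kN·m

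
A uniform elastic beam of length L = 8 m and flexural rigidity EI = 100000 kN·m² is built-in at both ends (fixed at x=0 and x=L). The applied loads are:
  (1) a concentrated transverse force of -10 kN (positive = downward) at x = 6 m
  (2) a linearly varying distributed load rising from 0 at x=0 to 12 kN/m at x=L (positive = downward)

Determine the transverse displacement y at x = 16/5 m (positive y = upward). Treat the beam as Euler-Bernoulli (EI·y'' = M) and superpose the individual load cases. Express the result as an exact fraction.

Load 1 — point force P=-10 kN at a=6 m (b=L-a=2):
  y_1 = -Pb²x²(3aL-(3a+b)x)/(6L³EI)  [x≤a] = -(-10)·2²·(16/5)²·(3·6·8-(3·6+2)·(16/5))/(6·8³·100000) = 1/9375 m
Load 2 — triangular load w₀=12 kN/m (0→w₀ over full span):
  y_2 = -w₀x²(L-x)²(x+2L)/(120LEI) = -12·(16/5)²·(8-(16/5))²·((16/5)+2·8)/(120·8·100000) = -27648/48828125 m
Superposition: y = Σ y_i = -67319/146484375 m ≈ -0.000460 m

y(16/5) = -67319/146484375 m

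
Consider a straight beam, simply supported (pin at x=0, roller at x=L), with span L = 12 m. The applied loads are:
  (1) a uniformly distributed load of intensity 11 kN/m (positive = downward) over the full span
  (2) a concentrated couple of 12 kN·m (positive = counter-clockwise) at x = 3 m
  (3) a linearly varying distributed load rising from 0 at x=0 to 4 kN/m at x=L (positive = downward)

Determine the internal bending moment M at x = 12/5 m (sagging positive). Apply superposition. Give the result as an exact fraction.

Load 1 — uniform load w=11 kN/m over full span:
  M_1 = wx(L-x)/2 = 11·(12/5)·(12-(12/5))/2 = 3168/25 kN·m
Load 2 — applied couple M₀=12 kN·m at a=3 m (b=L-a=9):
  M_2 = M₀x/L  [x≤a] = 12·(12/5)/12 = 12/5 kN·m
Load 3 — triangular load w₀=4 kN/m (0→w₀ over full span):
  M_3 = w₀Lx/6 - w₀x³/(6L) = 4·12·(12/5)/6 - 4·(12/5)³/(6·12) = 2304/125 kN·m
Superposition: M = Σ M_i = 18444/125 kN·m ≈ 147.552000 kN·m

M(12/5) = 18444/125 kN·m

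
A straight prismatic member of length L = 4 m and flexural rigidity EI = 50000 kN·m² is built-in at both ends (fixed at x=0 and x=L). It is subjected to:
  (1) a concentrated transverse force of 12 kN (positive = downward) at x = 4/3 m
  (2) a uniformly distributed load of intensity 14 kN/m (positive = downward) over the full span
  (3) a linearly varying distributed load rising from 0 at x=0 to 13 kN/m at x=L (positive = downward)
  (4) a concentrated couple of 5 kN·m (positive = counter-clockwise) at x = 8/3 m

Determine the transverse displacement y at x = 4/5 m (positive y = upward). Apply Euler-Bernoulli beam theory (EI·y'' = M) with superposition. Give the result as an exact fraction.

y(4/5) = -384593/2636718750 m

Load 1 — point force P=12 kN at a=4/3 m (b=L-a=8/3):
  y_1 = -Pb²x²(3aL-(3a+b)x)/(6L³EI)  [x≤a] = -12·(8/3)²·(4/5)²·(3·(4/3)·4-(3·(4/3)+(8/3))·(4/5))/(6·4³·50000) = -64/2109375 m
Load 2 — uniform load w=14 kN/m over full span:
  y_2 = -wx²(L-x)²/(24EI) = -14·(4/5)²·(4-(4/5))²/(24·50000) = -448/5859375 m
Load 3 — triangular load w₀=13 kN/m (0→w₀ over full span):
  y_3 = -w₀x²(L-x)²(x+2L)/(120LEI) = -13·(4/5)²·(4-(4/5))²·((4/5)+2·4)/(120·4·50000) = -4576/146484375 m
Load 4 — applied couple M₀=5 kN·m at a=8/3 m (b=L-a=4/3):
  y_4 = (R_Ax³/6 - M_Ax²/2)/EI  [x≤a] with R_A=5/3, M_A=5/3 = ((5/3)·(4/5)³/6 - (5/3)·(4/5)²/2)/50000 = -11/1406250 m
Superposition: y = Σ y_i = -384593/2636718750 m ≈ -0.000146 m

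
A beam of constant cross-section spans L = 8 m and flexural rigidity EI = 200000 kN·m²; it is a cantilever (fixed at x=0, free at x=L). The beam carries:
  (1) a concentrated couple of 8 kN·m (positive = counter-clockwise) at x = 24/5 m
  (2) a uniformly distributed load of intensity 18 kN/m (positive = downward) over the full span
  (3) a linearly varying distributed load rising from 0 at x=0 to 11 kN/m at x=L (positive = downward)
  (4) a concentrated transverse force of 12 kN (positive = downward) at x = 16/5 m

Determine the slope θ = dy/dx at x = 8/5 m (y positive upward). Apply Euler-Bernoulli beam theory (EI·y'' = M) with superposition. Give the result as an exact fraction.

Load 1 — applied couple M₀=8 kN·m at a=24/5 m (b=L-a=16/5):
  θ_1 = M₀x/EI  [x≤a] = 8·(8/5)/200000 = 1/15625 rad
Load 2 — uniform load w=18 kN/m over full span:
  θ_2 = -wx(x²-3Lx+3L²)/(6EI) = -18·(8/5)·((8/5)²-3·8·(8/5)+3·8²)/(6·200000) = -1464/390625 rad
Load 3 — triangular load w₀=11 kN/m (0→w₀ over full span):
  θ_3 = (w₀Lx²/4-w₀L²x/3-w₀x⁴/(24L))/EI = (11·8·(8/5)²/4-11·8²·(8/5)/3-11·(8/5)⁴/(24·8))/200000 = -9361/5859375 rad
Load 4 — point force P=12 kN at a=16/5 m (b=L-a=24/5):
  θ_4 = -Px(2a-x)/(2EI)  [x≤a] = -12·(8/5)·(2·(16/5)-(8/5))/(2·200000) = -18/78125 rad
Superposition: θ = Σ θ_i = -32296/5859375 rad ≈ -0.005512 rad

θ(8/5) = -32296/5859375 rad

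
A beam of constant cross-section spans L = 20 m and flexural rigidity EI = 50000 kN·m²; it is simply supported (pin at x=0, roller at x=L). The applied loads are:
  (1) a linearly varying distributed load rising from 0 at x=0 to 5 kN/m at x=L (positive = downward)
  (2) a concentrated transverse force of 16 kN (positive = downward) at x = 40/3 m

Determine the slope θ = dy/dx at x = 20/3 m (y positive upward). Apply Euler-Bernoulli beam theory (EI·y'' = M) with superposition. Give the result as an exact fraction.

θ(20/3) = -76/6075 rad

Load 1 — triangular load w₀=5 kN/m (0→w₀ over full span):
  θ_1 = -w₀(7L⁴-30L²x²+15x⁴)/(360LEI) = -5·(7·20⁴-30·20²·(20/3)²+15·(20/3)⁴)/(360·20·50000) = -52/6075 rad
Load 2 — point force P=16 kN at a=40/3 m (b=L-a=20/3):
  θ_2 = -Pb(L²-b²-3x²)/(6LEI)  [x≤a] = -16·(20/3)·(20²-(20/3)²-3·(20/3)²)/(6·20·50000) = -8/2025 rad
Superposition: θ = Σ θ_i = -76/6075 rad ≈ -0.012510 rad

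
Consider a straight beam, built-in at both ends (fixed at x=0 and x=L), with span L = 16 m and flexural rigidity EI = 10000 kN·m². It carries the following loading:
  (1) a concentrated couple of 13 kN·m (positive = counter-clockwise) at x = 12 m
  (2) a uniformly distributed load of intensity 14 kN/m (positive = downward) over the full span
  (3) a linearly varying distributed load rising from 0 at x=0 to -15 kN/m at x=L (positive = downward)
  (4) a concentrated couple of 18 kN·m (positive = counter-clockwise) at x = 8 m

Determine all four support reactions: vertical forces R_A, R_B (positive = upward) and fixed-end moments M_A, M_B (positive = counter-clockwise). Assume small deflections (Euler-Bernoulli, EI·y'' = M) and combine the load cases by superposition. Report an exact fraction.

Load 1 — applied couple M₀=13 kN·m at a=12 m (b=L-a=4):
  R_A = 6M₀ab/L³ = 6·13·12·4/16³ = 117/128 kN
  M_A = M₀b(2a-b)/L² = 13·4·(2·12-4)/16² = 65/16 kN·m
  R_B = -6M₀ab/L³ = -6·13·12·4/16³ = -117/128 kN
  M_B = M₀a(2b-a)/L² = 13·12·(2·4-12)/16² = -39/16 kN·m
Load 2 — uniform load w=14 kN/m over full span:
  R_A = wL/2 = 14·16/2 = 112 kN
  M_A = wL²/12 = 14·16²/12 = 896/3 kN·m
  R_B = wL/2 = 14·16/2 = 112 kN
  M_B = -wL²/12 = -14·16²/12 = -896/3 kN·m
Load 3 — triangular load w₀=-15 kN/m (0→w₀ over full span):
  R_A = 3w₀L/20 = 3·(-15)·16/20 = -36 kN
  M_A = w₀L²/30 = (-15)·16²/30 = -128 kN·m
  R_B = 7w₀L/20 = 7·(-15)·16/20 = -84 kN
  M_B = -w₀L²/20 = -(-15)·16²/20 = 192 kN·m
Load 4 — applied couple M₀=18 kN·m at a=8 m (b=L-a=8):
  R_A = 6M₀ab/L³ = 6·18·8·8/16³ = 27/16 kN
  M_A = M₀b(2a-b)/L² = 18·8·(2·8-8)/16² = 9/2 kN·m
  R_B = -6M₀ab/L³ = -6·18·8·8/16³ = -27/16 kN
  M_B = M₀a(2b-a)/L² = 18·8·(2·8-8)/16² = 9/2 kN·m
Superposition: R_A = 10061/128 kN, M_A = 8603/48 kN·m, R_B = 3251/128 kN, M_B = -5021/48 kN·m

R_A = 10061/128 kN, M_A = 8603/48 kN·m, R_B = 3251/128 kN, M_B = -5021/48 kN·m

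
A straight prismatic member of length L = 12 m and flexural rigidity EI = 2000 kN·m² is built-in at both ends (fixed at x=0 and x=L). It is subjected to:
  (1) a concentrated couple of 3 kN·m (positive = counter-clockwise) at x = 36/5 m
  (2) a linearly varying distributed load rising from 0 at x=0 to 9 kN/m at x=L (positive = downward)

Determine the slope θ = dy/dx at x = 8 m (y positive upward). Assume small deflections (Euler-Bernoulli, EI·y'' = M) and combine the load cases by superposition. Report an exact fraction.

θ(8) = 289/12500 rad

Load 1 — applied couple M₀=3 kN·m at a=36/5 m (b=L-a=24/5):
  θ_1 = (R_Ax²/2 - M_Ax - M₀(x-a))/EI  [x>a] with R_A=9/25, M_A=24/25 = ((9/25)·8²/2 - (24/25)·8 - 3·(8-(36/5)))/2000 = 9/12500 rad
Load 2 — triangular load w₀=9 kN/m (0→w₀ over full span):
  θ_2 = -w₀(2x(L-x)(L-2x)(x+2L)+x²(L-x)²)/(120LEI) = -9·(2·8·(12-8)·(12-2·8)·(8+2·12)+8²·(12-8)²)/(120·12·2000) = 14/625 rad
Superposition: θ = Σ θ_i = 289/12500 rad ≈ 0.023120 rad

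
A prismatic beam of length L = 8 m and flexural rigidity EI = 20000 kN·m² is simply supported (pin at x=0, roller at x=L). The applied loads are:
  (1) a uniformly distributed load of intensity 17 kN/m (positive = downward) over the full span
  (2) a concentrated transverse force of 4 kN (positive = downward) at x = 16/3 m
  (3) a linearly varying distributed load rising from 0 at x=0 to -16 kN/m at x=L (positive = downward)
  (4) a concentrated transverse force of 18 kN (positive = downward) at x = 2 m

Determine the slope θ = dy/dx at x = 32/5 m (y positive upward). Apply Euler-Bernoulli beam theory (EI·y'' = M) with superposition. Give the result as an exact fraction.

θ(32/5) = 10178333/1012500000 rad

Load 1 — uniform load w=17 kN/m over full span:
  θ_1 = -w(L³-6Lx²+4x³)/(24EI) = -17·(8³-6·8·(32/5)²+4·(32/5)³)/(24·20000) = 1122/78125 rad
Load 2 — point force P=4 kN at a=16/3 m (b=L-a=8/3):
  θ_2 = -Pa(2L²-6Lx+3x²+a²)/(6LEI)  [x>a] = -4·(16/3)·(2·8²-6·8·(32/5)+3·(32/5)²+(16/3)²)/(6·8·20000) = 784/1265625 rad
Load 3 — triangular load w₀=-16 kN/m (0→w₀ over full span):
  θ_3 = -w₀(7L⁴-30L²x²+15x⁴)/(360LEI) = -(-16)·(7·8⁴-30·8²·(32/5)²+15·(32/5)⁴)/(360·8·20000) = -24224/3515625 rad
Load 4 — point force P=18 kN at a=2 m (b=L-a=6):
  θ_4 = -Pa(2L²-6Lx+3x²+a²)/(6LEI)  [x>a] = -18·2·(2·8²-6·8·(32/5)+3·(32/5)²+2²)/(6·8·20000) = 981/500000 rad
Superposition: θ = Σ θ_i = 10178333/1012500000 rad ≈ 0.010053 rad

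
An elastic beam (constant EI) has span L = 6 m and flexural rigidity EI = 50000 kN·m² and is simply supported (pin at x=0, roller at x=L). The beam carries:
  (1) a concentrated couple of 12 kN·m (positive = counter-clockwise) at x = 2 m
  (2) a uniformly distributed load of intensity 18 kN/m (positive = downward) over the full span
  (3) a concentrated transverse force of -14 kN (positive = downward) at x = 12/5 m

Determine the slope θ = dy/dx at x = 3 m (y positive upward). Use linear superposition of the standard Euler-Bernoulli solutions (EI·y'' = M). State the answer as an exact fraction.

Load 1 — applied couple M₀=12 kN·m at a=2 m (b=L-a=4):
  θ_1 = (M₀x²/(2L)-M₀(x-a)+C₁)/EI  [x>a] with C₁=M₀(3b²-L²)/(6L)=4 = (12·3²/(2·6)-12·(3-2)+4)/50000 = 1/50000 rad
Load 2 — uniform load w=18 kN/m over full span:
  θ_2 = -w(L³-6Lx²+4x³)/(24EI) = -18·(6³-6·6·3²+4·3³)/(24·50000) = 0 rad
Load 3 — point force P=-14 kN at a=12/5 m (b=L-a=18/5):
  θ_3 = -Pa(2L²-6Lx+3x²+a²)/(6LEI)  [x>a] = -(-14)·(12/5)·(2·6²-6·6·3+3·3²+(12/5)²)/(6·6·50000) = -189/3125000 rad
Superposition: θ = Σ θ_i = -253/6250000 rad ≈ -0.000040 rad

θ(3) = -253/6250000 rad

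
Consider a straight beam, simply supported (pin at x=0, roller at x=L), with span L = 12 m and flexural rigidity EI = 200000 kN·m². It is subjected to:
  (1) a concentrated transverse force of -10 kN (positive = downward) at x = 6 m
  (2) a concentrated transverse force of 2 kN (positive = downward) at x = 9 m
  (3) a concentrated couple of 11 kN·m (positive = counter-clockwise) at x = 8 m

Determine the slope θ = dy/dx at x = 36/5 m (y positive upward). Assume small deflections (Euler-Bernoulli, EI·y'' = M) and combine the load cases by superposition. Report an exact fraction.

Load 1 — point force P=-10 kN at a=6 m (b=L-a=6):
  θ_1 = -Pa(2L²-6Lx+3x²+a²)/(6LEI)  [x>a] = -(-10)·6·(2·12²-6·12·(36/5)+3·(36/5)²+6²)/(6·12·200000) = -81/500000 rad
Load 2 — point force P=2 kN at a=9 m (b=L-a=3):
  θ_2 = -Pb(L²-b²-3x²)/(6LEI)  [x≤a] = -2·3·(12²-3²-3·(36/5)²)/(6·12·200000) = 171/20000000 rad
Load 3 — applied couple M₀=11 kN·m at a=8 m (b=L-a=4):
  θ_3 = (M₀x²/(2L)+C₁)/EI  [x≤a] with C₁=M₀(3b²-L²)/(6L)=-44/3 = (11·(36/5)²/(2·12)+(-44/3))/200000 = 341/7500000 rad
Superposition: θ = Σ θ_i = -6479/60000000 rad ≈ -0.000108 rad

θ(36/5) = -6479/60000000 rad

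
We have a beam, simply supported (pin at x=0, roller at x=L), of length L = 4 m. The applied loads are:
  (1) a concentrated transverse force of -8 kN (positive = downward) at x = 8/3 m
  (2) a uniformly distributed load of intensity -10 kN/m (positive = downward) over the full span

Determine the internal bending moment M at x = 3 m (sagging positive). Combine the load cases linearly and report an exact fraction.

Load 1 — point force P=-8 kN at a=8/3 m (b=L-a=4/3):
  M_1 = Pa(L-x)/L  [x>a] = (-8)·(8/3)·(4-3)/4 = -16/3 kN·m
Load 2 — uniform load w=-10 kN/m over full span:
  M_2 = wx(L-x)/2 = (-10)·3·(4-3)/2 = -15 kN·m
Superposition: M = Σ M_i = -61/3 kN·m ≈ -20.333333 kN·m

M(3) = -61/3 kN·m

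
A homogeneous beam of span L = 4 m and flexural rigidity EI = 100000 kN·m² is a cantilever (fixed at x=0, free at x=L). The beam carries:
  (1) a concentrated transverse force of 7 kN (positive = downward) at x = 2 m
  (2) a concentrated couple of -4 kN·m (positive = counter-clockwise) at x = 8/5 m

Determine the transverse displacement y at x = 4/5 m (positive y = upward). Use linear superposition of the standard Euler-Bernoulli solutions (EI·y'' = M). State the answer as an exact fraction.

Load 1 — point force P=7 kN at a=2 m (b=L-a=2):
  y_1 = -Px²(3a-x)/(6EI)  [x≤a] = -7·(4/5)²·(3·2-(4/5))/(6·100000) = -91/2343750 m
Load 2 — applied couple M₀=-4 kN·m at a=8/5 m (b=L-a=12/5):
  y_2 = M₀x²/(2EI)  [x≤a] = (-4)·(4/5)²/(2·100000) = -1/78125 m
Superposition: y = Σ y_i = -121/2343750 m ≈ -0.000052 m

y(4/5) = -121/2343750 m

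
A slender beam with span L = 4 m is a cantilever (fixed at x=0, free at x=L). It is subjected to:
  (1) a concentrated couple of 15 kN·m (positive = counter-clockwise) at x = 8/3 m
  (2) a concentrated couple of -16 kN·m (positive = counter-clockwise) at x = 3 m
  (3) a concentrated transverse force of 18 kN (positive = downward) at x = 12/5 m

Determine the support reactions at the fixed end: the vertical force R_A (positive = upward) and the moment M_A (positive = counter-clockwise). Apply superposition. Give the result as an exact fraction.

R_A = 18 kN, M_A = 221/5 kN·m

Load 1 — applied couple M₀=15 kN·m at a=8/3 m (b=L-a=4/3):
  R_A = 0 kN
  M_A = -M₀ = -15 kN·m
Load 2 — applied couple M₀=-16 kN·m at a=3 m (b=L-a=1):
  R_A = 0 kN
  M_A = -M₀ = -(-16) = 16 kN·m
Load 3 — point force P=18 kN at a=12/5 m (b=L-a=8/5):
  R_A = P = 18 kN
  M_A = Pa = 18·(12/5) = 216/5 kN·m
Superposition: R_A = 18 kN, M_A = 221/5 kN·m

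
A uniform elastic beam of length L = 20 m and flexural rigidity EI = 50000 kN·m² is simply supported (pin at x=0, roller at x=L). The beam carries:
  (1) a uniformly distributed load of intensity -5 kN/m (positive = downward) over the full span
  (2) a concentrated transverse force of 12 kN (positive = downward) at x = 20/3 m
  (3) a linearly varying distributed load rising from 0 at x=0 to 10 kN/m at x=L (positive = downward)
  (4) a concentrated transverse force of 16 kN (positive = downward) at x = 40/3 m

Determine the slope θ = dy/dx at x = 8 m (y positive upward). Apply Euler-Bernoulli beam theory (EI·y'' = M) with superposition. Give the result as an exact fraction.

θ(8) = -2807/506250 rad

Load 1 — uniform load w=-5 kN/m over full span:
  θ_1 = -w(L³-6Lx²+4x³)/(24EI) = -(-5)·(20³-6·20·8²+4·8³)/(24·50000) = 37/3750 rad
Load 2 — point force P=12 kN at a=20/3 m (b=L-a=40/3):
  θ_2 = -Pa(2L²-6Lx+3x²+a²)/(6LEI)  [x>a] = -12·(20/3)·(2·20²-6·20·8+3·8²+(20/3)²)/(6·20·50000) = -86/84375 rad
Load 3 — triangular load w₀=10 kN/m (0→w₀ over full span):
  θ_3 = -w₀(7L⁴-30L²x²+15x⁴)/(360LEI) = -10·(7·20⁴-30·20²·8²+15·8⁴)/(360·20·50000) = -323/28125 rad
Load 4 — point force P=16 kN at a=40/3 m (b=L-a=20/3):
  θ_4 = -Pb(L²-b²-3x²)/(6LEI)  [x≤a] = -16·(20/3)·(20²-(20/3)²-3·8²)/(6·20·50000) = -736/253125 rad
Superposition: θ = Σ θ_i = -2807/506250 rad ≈ -0.005545 rad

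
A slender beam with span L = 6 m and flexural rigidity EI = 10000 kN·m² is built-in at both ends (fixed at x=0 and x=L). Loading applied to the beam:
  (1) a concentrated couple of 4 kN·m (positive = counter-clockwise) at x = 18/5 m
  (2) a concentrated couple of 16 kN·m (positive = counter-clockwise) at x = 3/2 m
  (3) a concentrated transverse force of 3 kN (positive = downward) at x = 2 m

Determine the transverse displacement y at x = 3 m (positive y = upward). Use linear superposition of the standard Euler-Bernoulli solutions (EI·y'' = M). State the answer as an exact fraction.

Load 1 — applied couple M₀=4 kN·m at a=18/5 m (b=L-a=12/5):
  y_1 = (R_Ax³/6 - M_Ax²/2)/EI  [x≤a] with R_A=24/25, M_A=32/25 = ((24/25)·3³/6 - (32/25)·3²/2)/10000 = -9/62500 m
Load 2 — applied couple M₀=16 kN·m at a=3/2 m (b=L-a=9/2):
  y_2 = (R_Ax³/6 - M_Ax²/2 - M₀(x-a)²/2)/EI  [x>a] with R_A=3, M_A=-3 = (3·3³/6 - (-3)·3²/2 - 16·(3-(3/2))²/2)/10000 = 9/10000 m
Load 3 — point force P=3 kN at a=2 m (b=L-a=4):
  y_3 = -Pa²(L-x)²(3bL-(3b+a)(L-x))/(6L³EI)  [x>a] = -3·2²·(6-3)²·(3·4·6-(3·4+2)·(6-3))/(6·6³·10000) = -1/4000 m
Superposition: y = Σ y_i = 253/500000 m ≈ 0.000506 m

y(3) = 253/500000 m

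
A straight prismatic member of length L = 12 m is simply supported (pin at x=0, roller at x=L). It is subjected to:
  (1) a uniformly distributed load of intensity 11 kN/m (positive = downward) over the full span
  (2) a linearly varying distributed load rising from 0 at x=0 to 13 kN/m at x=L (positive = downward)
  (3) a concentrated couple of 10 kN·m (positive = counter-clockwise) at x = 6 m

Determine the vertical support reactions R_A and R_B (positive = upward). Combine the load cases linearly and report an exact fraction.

Load 1 — uniform load w=11 kN/m over full span:
  R_A = wL/2 = 11·12/2 = 66 kN
  R_B = wL/2 = 11·12/2 = 66 kN
Load 2 — triangular load w₀=13 kN/m (0→w₀ over full span):
  R_A = w₀L/6 = 13·12/6 = 26 kN
  R_B = w₀L/3 = 13·12/3 = 52 kN
Load 3 — applied couple M₀=10 kN·m at a=6 m (b=L-a=6):
  R_A = M₀/L = 10/12 = 5/6 kN
  R_B = -M₀/L = -10/12 = -5/6 kN
Superposition: R_A = 557/6 kN, R_B = 703/6 kN

R_A = 557/6 kN, R_B = 703/6 kN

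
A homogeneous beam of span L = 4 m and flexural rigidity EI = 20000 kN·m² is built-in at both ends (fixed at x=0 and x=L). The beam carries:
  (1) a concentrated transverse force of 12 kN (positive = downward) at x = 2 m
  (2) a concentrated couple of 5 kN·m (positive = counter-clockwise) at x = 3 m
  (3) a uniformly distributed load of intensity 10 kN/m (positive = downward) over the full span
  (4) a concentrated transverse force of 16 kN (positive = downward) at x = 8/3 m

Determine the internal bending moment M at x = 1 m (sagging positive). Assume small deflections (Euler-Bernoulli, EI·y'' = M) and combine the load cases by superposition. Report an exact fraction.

M(1) = 793/864 kN·m

Load 1 — point force P=12 kN at a=2 m (b=L-a=2):
  M_1 = Pb²(3a+b)x/L³ - Pab²/L²  [x≤a] = 12·2²·(3·2+2)·1/4³ - 12·2·2²/4² = 0 kN·m
Load 2 — applied couple M₀=5 kN·m at a=3 m (b=L-a=1):
  M_2 = R_Ax - M_A  [x≤a] with R_A=45/32, M_A=25/16 = (45/32)·1 - (25/16) = -5/32 kN·m
Load 3 — uniform load w=10 kN/m over full span:
  M_3 = wLx/2 - wL²/12 - wx²/2 = 10·4·1/2 - 10·4²/12 - 10·1²/2 = 5/3 kN·m
Load 4 — point force P=16 kN at a=8/3 m (b=L-a=4/3):
  M_4 = Pb²(3a+b)x/L³ - Pab²/L²  [x≤a] = 16·(4/3)²·(3·(8/3)+(4/3))·1/4³ - 16·(8/3)·(4/3)²/4² = -16/27 kN·m
Superposition: M = Σ M_i = 793/864 kN·m ≈ 0.917824 kN·m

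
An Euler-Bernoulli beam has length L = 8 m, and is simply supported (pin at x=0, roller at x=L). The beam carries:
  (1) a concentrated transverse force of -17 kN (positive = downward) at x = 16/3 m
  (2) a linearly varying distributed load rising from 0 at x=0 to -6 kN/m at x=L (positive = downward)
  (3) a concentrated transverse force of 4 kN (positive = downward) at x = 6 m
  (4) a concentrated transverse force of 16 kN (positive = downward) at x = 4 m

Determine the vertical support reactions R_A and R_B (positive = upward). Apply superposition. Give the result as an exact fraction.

Load 1 — point force P=-17 kN at a=16/3 m (b=L-a=8/3):
  R_A = Pb/L = (-17)·(8/3)/8 = -17/3 kN
  R_B = Pa/L = (-17)·(16/3)/8 = -34/3 kN
Load 2 — triangular load w₀=-6 kN/m (0→w₀ over full span):
  R_A = w₀L/6 = (-6)·8/6 = -8 kN
  R_B = w₀L/3 = (-6)·8/3 = -16 kN
Load 3 — point force P=4 kN at a=6 m (b=L-a=2):
  R_A = Pb/L = 4·2/8 = 1 kN
  R_B = Pa/L = 4·6/8 = 3 kN
Load 4 — point force P=16 kN at a=4 m (b=L-a=4):
  R_A = Pb/L = 16·4/8 = 8 kN
  R_B = Pa/L = 16·4/8 = 8 kN
Superposition: R_A = -14/3 kN, R_B = -49/3 kN

R_A = -14/3 kN, R_B = -49/3 kN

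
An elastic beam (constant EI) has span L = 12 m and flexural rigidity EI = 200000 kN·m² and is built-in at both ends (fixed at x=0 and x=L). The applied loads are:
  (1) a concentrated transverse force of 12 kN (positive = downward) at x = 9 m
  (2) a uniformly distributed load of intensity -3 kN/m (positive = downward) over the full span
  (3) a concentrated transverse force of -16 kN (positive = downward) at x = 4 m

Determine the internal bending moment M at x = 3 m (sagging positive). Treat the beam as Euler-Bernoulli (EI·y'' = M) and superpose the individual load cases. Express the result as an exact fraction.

M(3) = -917/72 kN·m

Load 1 — point force P=12 kN at a=9 m (b=L-a=3):
  M_1 = Pb²(3a+b)x/L³ - Pab²/L²  [x≤a] = 12·3²·(3·9+3)·3/12³ - 12·9·3²/12² = -9/8 kN·m
Load 2 — uniform load w=-3 kN/m over full span:
  M_2 = wLx/2 - wL²/12 - wx²/2 = (-3)·12·3/2 - (-3)·12²/12 - (-3)·3²/2 = -9/2 kN·m
Load 3 — point force P=-16 kN at a=4 m (b=L-a=8):
  M_3 = Pb²(3a+b)x/L³ - Pab²/L²  [x≤a] = (-16)·8²·(3·4+8)·3/12³ - (-16)·4·8²/12² = -64/9 kN·m
Superposition: M = Σ M_i = -917/72 kN·m ≈ -12.736111 kN·m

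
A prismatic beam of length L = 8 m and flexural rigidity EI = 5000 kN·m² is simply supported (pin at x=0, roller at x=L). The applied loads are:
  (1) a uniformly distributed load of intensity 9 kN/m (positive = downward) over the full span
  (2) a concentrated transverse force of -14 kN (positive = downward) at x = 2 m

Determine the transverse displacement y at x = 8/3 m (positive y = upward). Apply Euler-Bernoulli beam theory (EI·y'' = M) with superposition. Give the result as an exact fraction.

Load 1 — uniform load w=9 kN/m over full span:
  y_1 = -wx(L³-2Lx²+x³)/(24EI) = -9·(8/3)·(8³-2·8·(8/3)²+(8/3)³)/(24·5000) = -1408/16875 m
Load 2 — point force P=-14 kN at a=2 m (b=L-a=6):
  y_2 = -Pa(L-x)(2Lx-a²-x²)/(6LEI)  [x>a] = -(-14)·2·(8-(8/3))·(2·8·(8/3)-2²-(8/3)²)/(6·8·5000) = 994/50625 m
Superposition: y = Σ y_i = -646/10125 m ≈ -0.063802 m

y(8/3) = -646/10125 m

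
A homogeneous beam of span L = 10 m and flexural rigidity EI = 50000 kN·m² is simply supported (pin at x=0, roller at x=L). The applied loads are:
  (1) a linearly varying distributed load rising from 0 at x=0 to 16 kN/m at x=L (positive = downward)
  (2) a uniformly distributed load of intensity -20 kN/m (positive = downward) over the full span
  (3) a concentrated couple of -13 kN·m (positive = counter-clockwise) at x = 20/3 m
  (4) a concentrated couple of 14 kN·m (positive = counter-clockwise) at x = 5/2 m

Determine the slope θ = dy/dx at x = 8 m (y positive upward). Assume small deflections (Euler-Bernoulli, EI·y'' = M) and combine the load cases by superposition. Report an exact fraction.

Load 1 — triangular load w₀=16 kN/m (0→w₀ over full span):
  θ_1 = -w₀(7L⁴-30L²x²+15x⁴)/(360LEI) = -16·(7·10⁴-30·10²·8²+15·8⁴)/(360·10·50000) = 757/140625 rad
Load 2 — uniform load w=-20 kN/m over full span:
  θ_2 = -w(L³-6Lx²+4x³)/(24EI) = -(-20)·(10³-6·10·8²+4·8³)/(24·50000) = -33/2500 rad
Load 3 — applied couple M₀=-13 kN·m at a=20/3 m (b=L-a=10/3):
  θ_3 = (M₀x²/(2L)-M₀(x-a)+C₁)/EI  [x>a] with C₁=M₀(3b²-L²)/(6L)=130/9 = ((-13)·8²/(2·10)-(-13)·(8-(20/3))+(130/9))/50000 = -221/1125000 rad
Load 4 — applied couple M₀=14 kN·m at a=5/2 m (b=L-a=15/2):
  θ_4 = (M₀x²/(2L)-M₀(x-a)+C₁)/EI  [x>a] with C₁=M₀(3b²-L²)/(6L)=385/24 = (14·8²/(2·10)-14·(8-(5/2))+(385/24))/50000 = -1939/6000000 rad
Superposition: θ = Σ θ_i = -16673/2000000 rad ≈ -0.008337 rad

θ(8) = -16673/2000000 rad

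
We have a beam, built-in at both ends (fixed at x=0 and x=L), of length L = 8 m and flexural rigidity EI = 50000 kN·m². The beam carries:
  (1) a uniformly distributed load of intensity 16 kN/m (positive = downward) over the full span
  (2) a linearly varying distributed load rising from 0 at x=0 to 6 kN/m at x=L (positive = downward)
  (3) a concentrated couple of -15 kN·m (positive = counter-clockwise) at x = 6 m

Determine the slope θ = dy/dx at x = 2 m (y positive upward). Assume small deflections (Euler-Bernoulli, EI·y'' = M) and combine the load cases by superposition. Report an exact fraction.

Load 1 — uniform load w=16 kN/m over full span:
  θ_1 = -wx(L-x)(L-2x)/(12EI) = -16·2·(8-2)·(8-2·2)/(12·50000) = -4/3125 rad
Load 2 — triangular load w₀=6 kN/m (0→w₀ over full span):
  θ_2 = -w₀(2x(L-x)(L-2x)(x+2L)+x²(L-x)²)/(120LEI) = -6·(2·2·(8-2)·(8-2·2)·(2+2·8)+2²·(8-2)²)/(120·8·50000) = -117/500000 rad
Load 3 — applied couple M₀=-15 kN·m at a=6 m (b=L-a=2):
  θ_3 = (R_Ax²/2 - M_Ax)/EI  [x≤a] with R_A=-135/64, M_A=-75/16 = ((-135/64)·2²/2 - (-75/16)·2)/50000 = 33/320000 rad
Superposition: θ = Σ θ_i = -11287/8000000 rad ≈ -0.001411 rad

θ(2) = -11287/8000000 rad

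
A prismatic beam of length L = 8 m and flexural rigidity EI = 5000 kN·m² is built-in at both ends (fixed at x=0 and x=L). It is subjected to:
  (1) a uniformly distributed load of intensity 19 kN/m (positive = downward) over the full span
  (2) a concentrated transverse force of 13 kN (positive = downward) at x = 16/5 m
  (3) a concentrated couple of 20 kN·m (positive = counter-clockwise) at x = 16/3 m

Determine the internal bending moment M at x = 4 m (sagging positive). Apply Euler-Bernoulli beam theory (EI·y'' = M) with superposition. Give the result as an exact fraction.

Load 1 — uniform load w=19 kN/m over full span:
  M_1 = wLx/2 - wL²/12 - wx²/2 = 19·8·4/2 - 19·8²/12 - 19·4²/2 = 152/3 kN·m
Load 2 — point force P=13 kN at a=16/5 m (b=L-a=24/5):
  M_2 = Pa²(a+3b)(L-x)/L³ - Pa²b/L²  [x>a] = 13·(16/5)²·((16/5)+3·(24/5))·(8-4)/8³ - 13·(16/5)²·(24/5)/8² = 208/25 kN·m
Load 3 — applied couple M₀=20 kN·m at a=16/3 m (b=L-a=8/3):
  M_3 = R_Ax - M_A  [x≤a] with R_A=10/3, M_A=20/3 = (10/3)·4 - (20/3) = 20/3 kN·m
Superposition: M = Σ M_i = 4924/75 kN·m ≈ 65.653333 kN·m

M(4) = 4924/75 kN·m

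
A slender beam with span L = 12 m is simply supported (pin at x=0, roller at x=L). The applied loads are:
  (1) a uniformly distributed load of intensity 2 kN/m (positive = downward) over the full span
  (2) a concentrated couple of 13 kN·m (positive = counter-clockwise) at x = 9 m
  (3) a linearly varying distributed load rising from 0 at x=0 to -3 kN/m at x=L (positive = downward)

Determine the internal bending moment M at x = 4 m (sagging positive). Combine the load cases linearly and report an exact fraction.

Load 1 — uniform load w=2 kN/m over full span:
  M_1 = wx(L-x)/2 = 2·4·(12-4)/2 = 32 kN·m
Load 2 — applied couple M₀=13 kN·m at a=9 m (b=L-a=3):
  M_2 = M₀x/L  [x≤a] = 13·4/12 = 13/3 kN·m
Load 3 — triangular load w₀=-3 kN/m (0→w₀ over full span):
  M_3 = w₀Lx/6 - w₀x³/(6L) = (-3)·12·4/6 - (-3)·4³/(6·12) = -64/3 kN·m
Superposition: M = Σ M_i = 15 kN·m ≈ 15.000000 kN·m

M(4) = 15 kN·m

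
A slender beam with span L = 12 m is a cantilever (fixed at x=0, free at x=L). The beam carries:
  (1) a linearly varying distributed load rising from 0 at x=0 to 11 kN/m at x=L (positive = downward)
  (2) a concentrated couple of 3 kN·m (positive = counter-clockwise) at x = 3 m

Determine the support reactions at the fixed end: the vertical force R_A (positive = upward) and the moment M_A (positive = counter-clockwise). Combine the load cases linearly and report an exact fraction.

R_A = 66 kN, M_A = 525 kN·m

Load 1 — triangular load w₀=11 kN/m (0→w₀ over full span):
  R_A = w₀L/2 = 11·12/2 = 66 kN
  M_A = w₀L²/3 = 11·12²/3 = 528 kN·m
Load 2 — applied couple M₀=3 kN·m at a=3 m (b=L-a=9):
  R_A = 0 kN
  M_A = -M₀ = -3 kN·m
Superposition: R_A = 66 kN, M_A = 525 kN·m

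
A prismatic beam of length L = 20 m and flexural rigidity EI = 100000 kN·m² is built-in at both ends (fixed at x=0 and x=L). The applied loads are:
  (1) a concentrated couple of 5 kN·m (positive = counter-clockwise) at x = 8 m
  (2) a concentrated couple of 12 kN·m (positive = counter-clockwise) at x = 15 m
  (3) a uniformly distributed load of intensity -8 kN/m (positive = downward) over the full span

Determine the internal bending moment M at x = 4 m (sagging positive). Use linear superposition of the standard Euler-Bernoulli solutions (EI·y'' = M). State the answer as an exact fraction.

Load 1 — applied couple M₀=5 kN·m at a=8 m (b=L-a=12):
  M_1 = R_Ax - M_A  [x≤a] with R_A=9/25, M_A=3/5 = (9/25)·4 - (3/5) = 21/25 kN·m
Load 2 — applied couple M₀=12 kN·m at a=15 m (b=L-a=5):
  M_2 = R_Ax - M_A  [x≤a] with R_A=27/40, M_A=15/4 = (27/40)·4 - (15/4) = -21/20 kN·m
Load 3 — uniform load w=-8 kN/m over full span:
  M_3 = wLx/2 - wL²/12 - wx²/2 = (-8)·20·4/2 - (-8)·20²/12 - (-8)·4²/2 = 32/3 kN·m
Superposition: M = Σ M_i = 3137/300 kN·m ≈ 10.456667 kN·m

M(4) = 3137/300 kN·m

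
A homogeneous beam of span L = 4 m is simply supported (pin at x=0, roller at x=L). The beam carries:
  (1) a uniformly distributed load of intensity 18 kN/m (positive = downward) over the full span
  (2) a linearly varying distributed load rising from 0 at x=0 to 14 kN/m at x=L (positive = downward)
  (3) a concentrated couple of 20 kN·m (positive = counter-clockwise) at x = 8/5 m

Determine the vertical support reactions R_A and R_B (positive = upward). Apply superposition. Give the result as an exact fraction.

R_A = 151/3 kN, R_B = 149/3 kN

Load 1 — uniform load w=18 kN/m over full span:
  R_A = wL/2 = 18·4/2 = 36 kN
  R_B = wL/2 = 18·4/2 = 36 kN
Load 2 — triangular load w₀=14 kN/m (0→w₀ over full span):
  R_A = w₀L/6 = 14·4/6 = 28/3 kN
  R_B = w₀L/3 = 14·4/3 = 56/3 kN
Load 3 — applied couple M₀=20 kN·m at a=8/5 m (b=L-a=12/5):
  R_A = M₀/L = 20/4 = 5 kN
  R_B = -M₀/L = -20/4 = -5 kN
Superposition: R_A = 151/3 kN, R_B = 149/3 kN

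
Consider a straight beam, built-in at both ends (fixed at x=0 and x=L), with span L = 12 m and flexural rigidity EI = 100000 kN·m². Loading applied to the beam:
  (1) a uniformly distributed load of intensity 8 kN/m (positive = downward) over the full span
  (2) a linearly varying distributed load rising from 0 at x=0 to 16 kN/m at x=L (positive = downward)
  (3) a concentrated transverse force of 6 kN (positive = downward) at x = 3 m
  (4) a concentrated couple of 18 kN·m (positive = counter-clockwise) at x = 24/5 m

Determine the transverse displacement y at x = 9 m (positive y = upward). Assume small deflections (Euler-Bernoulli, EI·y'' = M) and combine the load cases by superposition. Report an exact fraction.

Load 1 — uniform load w=8 kN/m over full span:
  y_1 = -wx²(L-x)²/(24EI) = -8·9²·(12-9)²/(24·100000) = -243/100000 m
Load 2 — triangular load w₀=16 kN/m (0→w₀ over full span):
  y_2 = -w₀x²(L-x)²(x+2L)/(120LEI) = -16·9²·(12-9)²·(9+2·12)/(120·12·100000) = -2673/1000000 m
Load 3 — point force P=6 kN at a=3 m (b=L-a=9):
  y_3 = -Pa²(L-x)²(3bL-(3b+a)(L-x))/(6L³EI)  [x>a] = -6·3²·(12-9)²·(3·9·12-(3·9+3)·(12-9))/(6·12³·100000) = -351/3200000 m
Load 4 — applied couple M₀=18 kN·m at a=24/5 m (b=L-a=36/5):
  y_4 = (R_Ax³/6 - M_Ax²/2 - M₀(x-a)²/2)/EI  [x>a] with R_A=54/25, M_A=54/25 = ((54/25)·9³/6 - (54/25)·9²/2 - 18·(9-(24/5))²/2)/100000 = 81/500000 m
Superposition: y = Σ y_i = -80811/16000000 m ≈ -0.005051 m

y(9) = -80811/16000000 m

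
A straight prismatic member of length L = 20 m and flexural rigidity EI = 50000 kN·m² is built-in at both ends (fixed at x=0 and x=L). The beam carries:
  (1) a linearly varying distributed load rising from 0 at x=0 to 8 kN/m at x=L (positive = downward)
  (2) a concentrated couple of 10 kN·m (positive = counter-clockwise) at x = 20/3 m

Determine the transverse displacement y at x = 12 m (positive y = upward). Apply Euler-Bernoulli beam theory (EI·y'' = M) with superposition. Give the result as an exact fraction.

y(12) = -21764/703125 m

Load 1 — triangular load w₀=8 kN/m (0→w₀ over full span):
  y_1 = -w₀x²(L-x)²(x+2L)/(120LEI) = -8·12²·(20-12)²·(12+2·20)/(120·20·50000) = -2496/78125 m
Load 2 — applied couple M₀=10 kN·m at a=20/3 m (b=L-a=40/3):
  y_2 = (R_Ax³/6 - M_Ax²/2 - M₀(x-a)²/2)/EI  [x>a] with R_A=2/3, M_A=0 = ((2/3)·12³/6 - 0·12²/2 - 10·(12-(20/3))²/2)/50000 = 28/28125 m
Superposition: y = Σ y_i = -21764/703125 m ≈ -0.030953 m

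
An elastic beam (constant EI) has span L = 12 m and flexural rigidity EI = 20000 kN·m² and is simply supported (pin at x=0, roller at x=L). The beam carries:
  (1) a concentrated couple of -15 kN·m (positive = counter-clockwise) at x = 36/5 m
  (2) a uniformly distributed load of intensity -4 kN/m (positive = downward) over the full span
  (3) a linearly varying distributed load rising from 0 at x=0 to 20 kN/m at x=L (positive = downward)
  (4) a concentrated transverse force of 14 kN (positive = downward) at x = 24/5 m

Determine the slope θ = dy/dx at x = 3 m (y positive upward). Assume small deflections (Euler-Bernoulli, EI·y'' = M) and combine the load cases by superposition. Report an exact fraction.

Load 1 — applied couple M₀=-15 kN·m at a=36/5 m (b=L-a=24/5):
  θ_1 = (M₀x²/(2L)+C₁)/EI  [x≤a] with C₁=M₀(3b²-L²)/(6L)=78/5 = ((-15)·3²/(2·12)+(78/5))/20000 = 399/800000 rad
Load 2 — uniform load w=-4 kN/m over full span:
  θ_2 = -w(L³-6Lx²+4x³)/(24EI) = -(-4)·(12³-6·12·3²+4·3³)/(24·20000) = 99/10000 rad
Load 3 — triangular load w₀=20 kN/m (0→w₀ over full span):
  θ_3 = -w₀(7L⁴-30L²x²+15x⁴)/(360LEI) = -20·(7·12⁴-30·12²·3²+15·3⁴)/(360·12·20000) = -3981/160000 rad
Load 4 — point force P=14 kN at a=24/5 m (b=L-a=36/5):
  θ_4 = -Pb(L²-b²-3x²)/(6LEI)  [x≤a] = -14·(36/5)·(12²-(36/5)²-3·3²)/(6·12·20000) = -11403/2500000 rad
Superposition: θ = Σ θ_i = -190437/10000000 rad ≈ -0.019044 rad

θ(3) = -190437/10000000 rad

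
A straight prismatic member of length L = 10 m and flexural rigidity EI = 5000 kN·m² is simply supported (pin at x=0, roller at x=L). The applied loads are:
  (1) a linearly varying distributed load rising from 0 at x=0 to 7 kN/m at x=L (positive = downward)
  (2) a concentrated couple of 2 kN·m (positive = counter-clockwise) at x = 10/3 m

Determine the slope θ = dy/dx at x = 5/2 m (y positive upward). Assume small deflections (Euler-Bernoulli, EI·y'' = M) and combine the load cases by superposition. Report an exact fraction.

θ(5/2) = -3043/153600 rad

Load 1 — triangular load w₀=7 kN/m (0→w₀ over full span):
  θ_1 = -w₀(7L⁴-30L²x²+15x⁴)/(360LEI) = -7·(7·10⁴-30·10²·(5/2)²+15·(5/2)⁴)/(360·10·5000) = -9289/460800 rad
Load 2 — applied couple M₀=2 kN·m at a=10/3 m (b=L-a=20/3):
  θ_2 = (M₀x²/(2L)+C₁)/EI  [x≤a] with C₁=M₀(3b²-L²)/(6L)=10/9 = (2·(5/2)²/(2·10)+(10/9))/5000 = 1/2880 rad
Superposition: θ = Σ θ_i = -3043/153600 rad ≈ -0.019811 rad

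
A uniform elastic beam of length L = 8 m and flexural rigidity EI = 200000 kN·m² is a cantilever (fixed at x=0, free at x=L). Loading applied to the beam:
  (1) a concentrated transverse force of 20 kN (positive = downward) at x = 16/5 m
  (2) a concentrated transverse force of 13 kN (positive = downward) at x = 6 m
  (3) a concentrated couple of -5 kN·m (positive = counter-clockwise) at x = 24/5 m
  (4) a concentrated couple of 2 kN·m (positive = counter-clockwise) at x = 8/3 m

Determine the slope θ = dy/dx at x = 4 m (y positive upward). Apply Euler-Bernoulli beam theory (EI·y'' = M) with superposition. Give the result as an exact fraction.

Load 1 — point force P=20 kN at a=16/5 m (b=L-a=24/5):
  θ_1 = -Pa²/(2EI)  [x>a] = -20·(16/5)²/(2·200000) = -8/15625 rad
Load 2 — point force P=13 kN at a=6 m (b=L-a=2):
  θ_2 = -Px(2a-x)/(2EI)  [x≤a] = -13·4·(2·6-4)/(2·200000) = -13/12500 rad
Load 3 — applied couple M₀=-5 kN·m at a=24/5 m (b=L-a=16/5):
  θ_3 = M₀x/EI  [x≤a] = (-5)·4/200000 = -1/10000 rad
Load 4 — applied couple M₀=2 kN·m at a=8/3 m (b=L-a=16/3):
  θ_4 = M₀a/EI  [x>a] = 2·(8/3)/200000 = 1/37500 rad
Superposition: θ = Σ θ_i = -1219/750000 rad ≈ -0.001625 rad

θ(4) = -1219/750000 rad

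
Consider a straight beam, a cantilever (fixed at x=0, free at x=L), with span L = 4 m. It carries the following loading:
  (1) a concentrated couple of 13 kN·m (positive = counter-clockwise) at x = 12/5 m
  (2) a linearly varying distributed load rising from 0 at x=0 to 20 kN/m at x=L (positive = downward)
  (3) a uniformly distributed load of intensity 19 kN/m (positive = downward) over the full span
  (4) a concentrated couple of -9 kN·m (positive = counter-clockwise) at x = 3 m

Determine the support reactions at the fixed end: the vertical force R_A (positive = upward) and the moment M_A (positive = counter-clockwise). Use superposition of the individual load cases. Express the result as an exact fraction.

Load 1 — applied couple M₀=13 kN·m at a=12/5 m (b=L-a=8/5):
  R_A = 0 kN
  M_A = -M₀ = -13 kN·m
Load 2 — triangular load w₀=20 kN/m (0→w₀ over full span):
  R_A = w₀L/2 = 20·4/2 = 40 kN
  M_A = w₀L²/3 = 20·4²/3 = 320/3 kN·m
Load 3 — uniform load w=19 kN/m over full span:
  R_A = wL = 19·4 = 76 kN
  M_A = wL²/2 = 19·4²/2 = 152 kN·m
Load 4 — applied couple M₀=-9 kN·m at a=3 m (b=L-a=1):
  R_A = 0 kN
  M_A = -M₀ = -(-9) = 9 kN·m
Superposition: R_A = 116 kN, M_A = 764/3 kN·m

R_A = 116 kN, M_A = 764/3 kN·m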